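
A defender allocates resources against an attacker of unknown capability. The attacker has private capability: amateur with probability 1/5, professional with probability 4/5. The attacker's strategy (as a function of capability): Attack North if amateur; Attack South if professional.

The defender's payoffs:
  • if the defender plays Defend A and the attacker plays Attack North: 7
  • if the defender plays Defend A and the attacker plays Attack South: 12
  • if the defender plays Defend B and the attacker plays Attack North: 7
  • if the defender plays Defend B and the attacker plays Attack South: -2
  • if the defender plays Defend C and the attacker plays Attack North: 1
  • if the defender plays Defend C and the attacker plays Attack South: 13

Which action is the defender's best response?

Compute the defender's expected payoff for each action, taking the expectation over the attacker's type.
E[Defend A] = 1/5·(7) + 4/5·(12) = 11
E[Defend B] = 1/5·(7) + 4/5·(-2) = -1/5
E[Defend C] = 1/5·(1) + 4/5·(13) = 53/5
Best response: Defend A (11 is the largest).

Defend A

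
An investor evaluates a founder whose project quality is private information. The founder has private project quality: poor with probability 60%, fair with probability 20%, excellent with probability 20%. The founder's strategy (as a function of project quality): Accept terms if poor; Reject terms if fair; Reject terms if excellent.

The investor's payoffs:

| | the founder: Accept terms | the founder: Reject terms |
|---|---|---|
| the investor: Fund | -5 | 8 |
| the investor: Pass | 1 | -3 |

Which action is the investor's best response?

E[Fund] = 0.6·(-5) + 0.2·(8) + 0.2·(8) = 0.2
E[Pass] = 0.6·(1) + 0.2·(-3) + 0.2·(-3) = -0.6
Best response: Fund (0.2 is the largest).

Fund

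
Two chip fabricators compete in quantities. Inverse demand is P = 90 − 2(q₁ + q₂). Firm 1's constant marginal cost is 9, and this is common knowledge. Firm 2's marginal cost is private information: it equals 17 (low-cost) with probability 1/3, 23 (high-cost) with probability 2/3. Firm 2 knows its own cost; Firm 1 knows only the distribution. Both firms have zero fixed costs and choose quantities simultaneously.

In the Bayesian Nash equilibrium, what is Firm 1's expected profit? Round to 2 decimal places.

480.50

Type-c best response for Firm 2: q₂(c) = (90 − c)/4 − q₁/2.
Firm 1 maximizes expected profit; its first-order condition is 90 − 4q₁ − 2E[q₂] − 9 = 0.
Substituting E[q₂] and solving: E[c₂] = 21, so q₁ = (90 − 2·9 + 21)/6 = 15.5.
E[P] = 90 − 2·(q₁ + E[q₂]) = 40; Firm 1's expected profit = (E[P] − 9)·q₁ = (40 − 9)·15.5 = 480.5.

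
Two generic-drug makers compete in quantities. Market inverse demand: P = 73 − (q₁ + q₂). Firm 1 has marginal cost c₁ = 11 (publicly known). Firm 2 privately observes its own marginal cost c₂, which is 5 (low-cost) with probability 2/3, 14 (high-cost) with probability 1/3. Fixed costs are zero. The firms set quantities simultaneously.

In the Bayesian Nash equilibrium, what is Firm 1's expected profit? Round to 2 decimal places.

386.78

Type-c best response for Firm 2: q₂(c) = (73 − c)/2 − q₁/2.
Firm 1 maximizes expected profit; its first-order condition is 73 − 2q₁ − E[q₂] − 11 = 0.
Substituting E[q₂] and solving: E[c₂] = 8, so q₁ = (73 − 2·11 + 8)/3 = 19.6667.
E[P] = 73 − (q₁ + E[q₂]) = 30.6667; Firm 1's expected profit = (E[P] − 11)·q₁ = (30.6667 − 11)·19.6667 = 386.778.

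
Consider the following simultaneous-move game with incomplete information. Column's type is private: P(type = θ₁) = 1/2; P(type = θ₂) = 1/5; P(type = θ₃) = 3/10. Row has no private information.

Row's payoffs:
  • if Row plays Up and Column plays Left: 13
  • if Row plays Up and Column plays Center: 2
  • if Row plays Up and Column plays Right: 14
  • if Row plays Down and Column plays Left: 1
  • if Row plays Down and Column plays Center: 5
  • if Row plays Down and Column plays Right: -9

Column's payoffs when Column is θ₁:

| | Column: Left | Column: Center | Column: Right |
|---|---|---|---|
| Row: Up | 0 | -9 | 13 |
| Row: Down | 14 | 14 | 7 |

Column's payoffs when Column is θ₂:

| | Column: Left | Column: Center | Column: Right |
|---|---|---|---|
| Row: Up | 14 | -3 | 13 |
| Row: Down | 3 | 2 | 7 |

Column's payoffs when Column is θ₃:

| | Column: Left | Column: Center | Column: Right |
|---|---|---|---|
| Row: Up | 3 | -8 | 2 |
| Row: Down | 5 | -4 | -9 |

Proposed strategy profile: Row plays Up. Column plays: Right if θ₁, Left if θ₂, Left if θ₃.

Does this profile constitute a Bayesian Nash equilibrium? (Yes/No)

A profile is a BNE iff every type of every player is best-responding given beliefs about the other side.
Row plays Up: E[Up] = 1/2·(14) + 1/5·(13) + 3/10·(13) = 27/2; E[Down] = -4. Best-responding. ✓
Column (type θ₁), facing Up: Left gives 0, Center gives -9, Right gives 13. Proposed Right is best. ✓
Column (type θ₂), facing Up: Left gives 14, Center gives -3, Right gives 13. Proposed Left is best. ✓
Column (type θ₃), facing Up: Left gives 3, Center gives -8, Right gives 2. Proposed Left is best. ✓

Yes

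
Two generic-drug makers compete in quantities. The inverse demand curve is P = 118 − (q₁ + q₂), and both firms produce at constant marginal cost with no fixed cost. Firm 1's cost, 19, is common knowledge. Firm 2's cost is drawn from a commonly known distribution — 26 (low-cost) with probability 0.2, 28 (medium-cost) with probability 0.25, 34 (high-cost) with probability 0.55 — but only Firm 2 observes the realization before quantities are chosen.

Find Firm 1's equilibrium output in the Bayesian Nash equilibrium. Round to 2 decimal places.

Firm 2 with cost c maximizes (118 − (q₁+q₂) − c)·q₂, giving q₂(c) = (118 − c − q₁)/2.
E[c₂] = 0.2·26 + 0.25·28 + 0.55·34 = 30.9
Firm 1's FOC against E[q₂] yields q₁ = (118 − 2·19 + E[c₂])/3 = (118 − 38 + 30.9)/3 = 36.9667.

36.97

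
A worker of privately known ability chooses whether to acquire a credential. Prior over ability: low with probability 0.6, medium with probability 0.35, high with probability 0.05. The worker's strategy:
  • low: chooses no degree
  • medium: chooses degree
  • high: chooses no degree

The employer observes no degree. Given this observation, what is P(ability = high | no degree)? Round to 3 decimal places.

0.077

Apply Bayes' rule using the sender's strategy as the likelihood.
P(no degree) = 0.6·1 + 0.35·0 + 0.05·1 = 0.65
P(high | no degree) = (0.05·1) / 0.65 = 0.05 / 0.65 = 0.0769231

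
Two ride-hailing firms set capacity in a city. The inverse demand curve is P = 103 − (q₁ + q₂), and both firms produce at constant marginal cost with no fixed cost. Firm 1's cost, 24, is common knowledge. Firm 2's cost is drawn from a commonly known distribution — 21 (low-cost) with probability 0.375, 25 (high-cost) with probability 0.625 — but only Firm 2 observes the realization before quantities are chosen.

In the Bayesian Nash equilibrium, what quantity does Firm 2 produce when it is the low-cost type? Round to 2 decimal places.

Type-c best response for Firm 2: q₂(c) = (103 − c)/2 − q₁/2.
Firm 1 maximizes expected profit; its first-order condition is 103 − 2q₁ − E[q₂] − 24 = 0.
Substituting E[q₂] and solving: E[c₂] = 23.5, so q₁ = (103 − 2·24 + 23.5)/3 = 26.1667.
q₂(low-cost) = (103 − 21 − 26.1667)/2 = 27.9167.

27.92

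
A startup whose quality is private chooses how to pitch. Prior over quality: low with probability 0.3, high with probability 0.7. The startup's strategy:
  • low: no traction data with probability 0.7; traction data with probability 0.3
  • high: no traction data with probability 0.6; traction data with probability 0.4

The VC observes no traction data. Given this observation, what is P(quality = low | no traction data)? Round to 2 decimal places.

0.33

P(no traction data) = 0.3·0.7 + 0.7·0.6 = 0.63
P(low | no traction data) = (0.3·0.7) / 0.63 = 0.21 / 0.63 = 0.333333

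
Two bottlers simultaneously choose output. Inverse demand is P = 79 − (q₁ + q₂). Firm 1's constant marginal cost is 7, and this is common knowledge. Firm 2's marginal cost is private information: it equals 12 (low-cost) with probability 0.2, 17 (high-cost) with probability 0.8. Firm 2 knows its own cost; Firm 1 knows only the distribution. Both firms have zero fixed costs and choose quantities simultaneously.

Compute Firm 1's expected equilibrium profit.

729

Type-c best response for Firm 2: q₂(c) = (79 − c)/2 − q₁/2.
Firm 1 maximizes expected profit; its first-order condition is 79 − 2q₁ − E[q₂] − 7 = 0.
Substituting E[q₂] and solving: E[c₂] = 16, so q₁ = (79 − 2·7 + 16)/3 = 27.
E[P] = 79 − (q₁ + E[q₂]) = 34; Firm 1's expected profit = (E[P] − 7)·q₁ = (34 − 7)·27 = 729.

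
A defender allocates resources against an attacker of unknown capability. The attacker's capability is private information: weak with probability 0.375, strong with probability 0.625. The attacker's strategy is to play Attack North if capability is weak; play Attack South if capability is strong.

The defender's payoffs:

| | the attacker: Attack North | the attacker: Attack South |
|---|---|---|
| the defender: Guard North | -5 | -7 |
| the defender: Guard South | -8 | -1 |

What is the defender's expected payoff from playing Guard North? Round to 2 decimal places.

-6.25

E[Guard North] = 0.375·(-5) + 0.625·(-7) = (-1.875) + (-4.375) = -6.25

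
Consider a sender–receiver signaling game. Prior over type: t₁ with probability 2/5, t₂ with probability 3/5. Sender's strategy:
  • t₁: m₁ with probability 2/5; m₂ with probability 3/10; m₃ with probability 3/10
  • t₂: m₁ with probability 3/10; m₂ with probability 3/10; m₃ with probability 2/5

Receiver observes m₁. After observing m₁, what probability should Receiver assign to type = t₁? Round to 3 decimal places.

0.471

P(m₁) = (2/5)·(2/5) + (3/5)·(3/10) = 17/50
P(t₁ | m₁) = ((2/5)·(2/5)) / (17/50) = (4/25) / (17/50) = 8/17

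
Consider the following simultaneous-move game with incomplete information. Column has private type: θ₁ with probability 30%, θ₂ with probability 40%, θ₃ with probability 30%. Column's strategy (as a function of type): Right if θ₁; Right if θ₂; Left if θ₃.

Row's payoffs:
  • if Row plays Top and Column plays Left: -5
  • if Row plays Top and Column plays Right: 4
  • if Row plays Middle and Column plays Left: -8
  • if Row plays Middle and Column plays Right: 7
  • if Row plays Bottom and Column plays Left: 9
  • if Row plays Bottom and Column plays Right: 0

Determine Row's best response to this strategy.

Bottom

E[Top] = 0.3·(4) + 0.4·(4) + 0.3·(-5) = 1.3
E[Middle] = 0.3·(7) + 0.4·(7) + 0.3·(-8) = 2.5
E[Bottom] = 0.3·(0) + 0.4·(0) + 0.3·(9) = 2.7
Best response: Bottom (2.7 is the largest).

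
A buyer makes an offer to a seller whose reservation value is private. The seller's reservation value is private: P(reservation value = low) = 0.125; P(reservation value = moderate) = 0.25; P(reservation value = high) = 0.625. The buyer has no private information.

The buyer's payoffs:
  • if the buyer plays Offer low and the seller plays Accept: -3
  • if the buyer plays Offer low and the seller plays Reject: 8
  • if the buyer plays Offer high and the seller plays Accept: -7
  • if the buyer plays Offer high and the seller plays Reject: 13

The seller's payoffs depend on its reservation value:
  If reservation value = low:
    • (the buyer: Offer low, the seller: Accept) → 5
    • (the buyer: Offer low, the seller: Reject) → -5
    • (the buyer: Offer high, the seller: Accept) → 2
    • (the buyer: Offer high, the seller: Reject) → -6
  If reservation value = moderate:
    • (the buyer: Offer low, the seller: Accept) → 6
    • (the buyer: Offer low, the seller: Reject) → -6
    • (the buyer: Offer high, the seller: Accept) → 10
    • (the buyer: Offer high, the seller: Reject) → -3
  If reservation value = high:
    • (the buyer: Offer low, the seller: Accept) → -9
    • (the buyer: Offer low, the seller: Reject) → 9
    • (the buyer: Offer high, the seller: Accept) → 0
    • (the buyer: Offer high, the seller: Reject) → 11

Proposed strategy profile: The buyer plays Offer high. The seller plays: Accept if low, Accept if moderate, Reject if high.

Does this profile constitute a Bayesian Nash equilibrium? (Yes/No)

The buyer plays Offer high: E[Offer high] = 0.125·(-7) + 0.25·(-7) + 0.625·(13) = 5.5; E[Offer low] = 3.875. Best-responding. ✓
The seller (reservation value low), facing Offer high: Accept gives 2, Reject gives -6. Proposed Accept is best. ✓
The seller (reservation value moderate), facing Offer high: Accept gives 10, Reject gives -3. Proposed Accept is best. ✓
The seller (reservation value high), facing Offer high: Accept gives 0, Reject gives 11. Proposed Reject is best. ✓

Yes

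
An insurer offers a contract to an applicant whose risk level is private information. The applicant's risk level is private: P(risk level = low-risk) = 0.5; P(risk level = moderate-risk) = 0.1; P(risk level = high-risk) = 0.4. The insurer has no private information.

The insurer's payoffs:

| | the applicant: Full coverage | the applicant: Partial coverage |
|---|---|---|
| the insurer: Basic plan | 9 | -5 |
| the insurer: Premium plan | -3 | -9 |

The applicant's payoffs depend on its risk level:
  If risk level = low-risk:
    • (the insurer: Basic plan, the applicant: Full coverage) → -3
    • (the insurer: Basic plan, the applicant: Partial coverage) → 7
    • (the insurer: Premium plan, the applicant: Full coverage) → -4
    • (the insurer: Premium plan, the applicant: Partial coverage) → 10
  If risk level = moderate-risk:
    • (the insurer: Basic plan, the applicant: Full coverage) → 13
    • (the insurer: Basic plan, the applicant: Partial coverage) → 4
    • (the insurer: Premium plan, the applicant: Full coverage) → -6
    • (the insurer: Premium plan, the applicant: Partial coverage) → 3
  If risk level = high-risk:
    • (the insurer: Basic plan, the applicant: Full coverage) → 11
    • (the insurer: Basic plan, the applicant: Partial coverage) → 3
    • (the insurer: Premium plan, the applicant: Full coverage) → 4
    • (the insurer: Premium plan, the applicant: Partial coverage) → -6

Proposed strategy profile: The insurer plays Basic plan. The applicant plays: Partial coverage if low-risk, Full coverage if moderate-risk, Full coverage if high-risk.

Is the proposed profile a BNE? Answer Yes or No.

The insurer plays Basic plan: E[Basic plan] = 0.5·(-5) + 0.1·(9) + 0.4·(9) = 2; E[Premium plan] = -6. Best-responding. ✓
The applicant (risk level low-risk), facing Basic plan: Full coverage gives -3, Partial coverage gives 7. Proposed Partial coverage is best. ✓
The applicant (risk level moderate-risk), facing Basic plan: Full coverage gives 13, Partial coverage gives 4. Proposed Full coverage is best. ✓
The applicant (risk level high-risk), facing Basic plan: Full coverage gives 11, Partial coverage gives 3. Proposed Full coverage is best. ✓

Yes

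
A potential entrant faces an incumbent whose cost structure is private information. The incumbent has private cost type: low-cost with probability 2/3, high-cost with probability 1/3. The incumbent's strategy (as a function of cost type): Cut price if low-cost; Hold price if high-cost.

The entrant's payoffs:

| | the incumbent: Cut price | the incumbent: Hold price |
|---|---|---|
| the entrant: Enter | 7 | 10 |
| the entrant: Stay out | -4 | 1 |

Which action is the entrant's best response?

Enter

E[Enter] = 2/3·(7) + 1/3·(10) = 8
E[Stay out] = 2/3·(-4) + 1/3·(1) = -7/3
Best response: Enter (8 is the largest).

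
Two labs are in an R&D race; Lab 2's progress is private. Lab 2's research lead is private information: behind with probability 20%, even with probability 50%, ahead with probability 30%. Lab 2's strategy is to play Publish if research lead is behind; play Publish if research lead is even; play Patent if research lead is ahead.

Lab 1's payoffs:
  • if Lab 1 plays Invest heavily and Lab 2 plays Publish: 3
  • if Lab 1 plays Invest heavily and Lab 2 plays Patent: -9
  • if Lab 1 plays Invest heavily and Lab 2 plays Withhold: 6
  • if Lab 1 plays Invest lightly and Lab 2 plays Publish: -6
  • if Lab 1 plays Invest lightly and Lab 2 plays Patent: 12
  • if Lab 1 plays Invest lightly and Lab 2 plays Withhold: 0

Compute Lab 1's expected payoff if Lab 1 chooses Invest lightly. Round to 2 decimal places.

E[Invest lightly] = 0.2·(-6) + 0.5·(-6) + 0.3·12 = (-1.2) + (-3) + 3.6 = -0.6

-0.60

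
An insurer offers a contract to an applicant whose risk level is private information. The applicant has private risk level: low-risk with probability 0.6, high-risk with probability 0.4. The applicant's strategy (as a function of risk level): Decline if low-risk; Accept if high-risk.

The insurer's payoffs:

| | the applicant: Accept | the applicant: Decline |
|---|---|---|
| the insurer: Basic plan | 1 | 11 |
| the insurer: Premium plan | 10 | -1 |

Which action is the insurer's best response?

E[Basic plan] = 0.6·(11) + 0.4·(1) = 7
E[Premium plan] = 0.6·(-1) + 0.4·(10) = 3.4
Best response: Basic plan (7 is the largest).

Basic plan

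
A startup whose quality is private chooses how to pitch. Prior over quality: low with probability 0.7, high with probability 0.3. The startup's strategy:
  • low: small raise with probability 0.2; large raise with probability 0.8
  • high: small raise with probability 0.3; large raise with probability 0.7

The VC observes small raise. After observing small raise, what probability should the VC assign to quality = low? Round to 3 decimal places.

0.609

P(small raise) = 0.7·0.2 + 0.3·0.3 = 0.23
P(low | small raise) = (0.7·0.2) / 0.23 = 0.14 / 0.23 = 0.608696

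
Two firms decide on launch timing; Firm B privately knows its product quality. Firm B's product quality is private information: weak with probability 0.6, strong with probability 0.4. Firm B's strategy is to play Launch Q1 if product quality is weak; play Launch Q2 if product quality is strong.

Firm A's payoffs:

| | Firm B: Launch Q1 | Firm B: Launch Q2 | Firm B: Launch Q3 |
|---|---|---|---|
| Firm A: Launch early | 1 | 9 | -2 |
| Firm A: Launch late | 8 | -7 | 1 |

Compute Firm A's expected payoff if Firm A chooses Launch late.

E[Launch late] = 0.6·8 + 0.4·(-7) = 4.8 + (-2.8) = 2

2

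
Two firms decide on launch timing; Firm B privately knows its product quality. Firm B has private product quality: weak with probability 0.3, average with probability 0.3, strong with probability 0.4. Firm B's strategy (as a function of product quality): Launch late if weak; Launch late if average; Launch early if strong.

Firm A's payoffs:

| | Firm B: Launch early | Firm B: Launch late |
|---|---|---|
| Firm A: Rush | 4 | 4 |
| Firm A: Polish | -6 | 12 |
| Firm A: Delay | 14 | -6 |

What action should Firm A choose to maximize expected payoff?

Polish

Compute Firm A's expected payoff for each action, taking the expectation over Firm B's type.
E[Rush] = 0.3·(4) + 0.3·(4) + 0.4·(4) = 4
E[Polish] = 0.3·(12) + 0.3·(12) + 0.4·(-6) = 4.8
E[Delay] = 0.3·(-6) + 0.3·(-6) + 0.4·(14) = 2
Best response: Polish (4.8 is the largest).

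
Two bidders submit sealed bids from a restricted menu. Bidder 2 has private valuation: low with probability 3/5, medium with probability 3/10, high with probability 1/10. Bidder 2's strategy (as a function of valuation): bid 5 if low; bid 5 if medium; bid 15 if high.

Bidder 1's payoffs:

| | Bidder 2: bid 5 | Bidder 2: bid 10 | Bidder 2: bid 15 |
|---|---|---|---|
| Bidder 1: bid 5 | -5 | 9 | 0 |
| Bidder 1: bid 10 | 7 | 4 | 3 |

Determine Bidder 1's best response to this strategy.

bid 10

Compute Bidder 1's expected payoff for each action, taking the expectation over Bidder 2's type.
E[bid 5] = 3/5·(-5) + 3/10·(-5) + 1/10·(0) = -9/2
E[bid 10] = 3/5·(7) + 3/10·(7) + 1/10·(3) = 33/5
Best response: bid 10 (33/5 is the largest).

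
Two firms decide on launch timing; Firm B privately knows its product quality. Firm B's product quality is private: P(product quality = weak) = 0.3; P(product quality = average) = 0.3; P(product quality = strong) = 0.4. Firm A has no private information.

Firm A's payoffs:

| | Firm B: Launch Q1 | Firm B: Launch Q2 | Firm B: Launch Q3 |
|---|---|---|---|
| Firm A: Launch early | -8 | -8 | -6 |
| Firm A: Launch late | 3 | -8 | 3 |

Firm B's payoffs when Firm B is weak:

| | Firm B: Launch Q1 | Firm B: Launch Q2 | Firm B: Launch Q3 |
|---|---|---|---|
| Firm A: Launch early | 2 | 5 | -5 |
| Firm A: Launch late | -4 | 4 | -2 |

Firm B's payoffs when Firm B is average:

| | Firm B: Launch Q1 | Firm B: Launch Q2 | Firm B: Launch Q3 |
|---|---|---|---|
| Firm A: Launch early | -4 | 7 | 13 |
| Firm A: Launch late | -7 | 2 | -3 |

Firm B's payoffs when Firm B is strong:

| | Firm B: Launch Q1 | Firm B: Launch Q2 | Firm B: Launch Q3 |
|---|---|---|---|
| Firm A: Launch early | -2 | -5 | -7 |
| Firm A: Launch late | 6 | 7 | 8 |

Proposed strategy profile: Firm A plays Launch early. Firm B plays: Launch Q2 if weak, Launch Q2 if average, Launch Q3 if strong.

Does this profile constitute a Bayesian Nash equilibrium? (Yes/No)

No

A profile is a BNE iff every type of every player is best-responding given beliefs about the other side.
Firm A plays Launch early: E[Launch early] = 0.3·(-8) + 0.3·(-8) + 0.4·(-6) = -7.2; E[Launch late] = -3.6. Not best-responding. ✗
Firm B (product quality weak), facing Launch early: Launch Q1 gives 2, Launch Q2 gives 5, Launch Q3 gives -5. Proposed Launch Q2 is best. ✓
Firm B (product quality average), facing Launch early: Launch Q1 gives -4, Launch Q2 gives 7, Launch Q3 gives 13. Proposed Launch Q2 is not best — profitable deviation exists. ✗
Firm B (product quality strong), facing Launch early: Launch Q1 gives -2, Launch Q2 gives -5, Launch Q3 gives -7. Proposed Launch Q3 is not best — profitable deviation exists. ✗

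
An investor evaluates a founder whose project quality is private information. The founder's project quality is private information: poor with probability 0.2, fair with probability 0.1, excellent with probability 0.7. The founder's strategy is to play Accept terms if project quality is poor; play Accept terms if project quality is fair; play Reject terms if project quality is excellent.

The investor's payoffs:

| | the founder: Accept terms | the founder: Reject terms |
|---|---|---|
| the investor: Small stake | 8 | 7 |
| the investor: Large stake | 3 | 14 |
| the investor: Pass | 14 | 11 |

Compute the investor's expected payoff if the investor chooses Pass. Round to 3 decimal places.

11.900

Take the expectation over the founder's project quality, weighting each type's action by its prior probability.
E[Pass] = 0.2·14 + 0.1·14 + 0.7·11 = 2.8 + 1.4 + 7.7 = 11.9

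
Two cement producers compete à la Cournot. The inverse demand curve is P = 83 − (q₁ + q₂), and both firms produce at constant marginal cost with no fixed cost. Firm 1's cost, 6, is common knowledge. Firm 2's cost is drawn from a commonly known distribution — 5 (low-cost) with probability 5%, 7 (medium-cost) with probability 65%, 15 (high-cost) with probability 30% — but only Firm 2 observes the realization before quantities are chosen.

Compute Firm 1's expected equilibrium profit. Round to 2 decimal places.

716.45

Each type of Firm 2 best-responds to q₁; Firm 1 best-responds to the expected q₂ over Firm 2's types.
Firm 2 with cost c maximizes (83 − (q₁+q₂) − c)·q₂, giving q₂(c) = (83 − c − q₁)/2.
E[c₂] = 0.05·5 + 0.65·7 + 0.3·15 = 9.3
Firm 1's FOC against E[q₂] yields q₁ = (83 − 2·6 + E[c₂])/3 = (83 − 12 + 9.3)/3 = 26.7667.
E[P] = 83 − (q₁ + E[q₂]) = 32.7667; Firm 1's expected profit = (E[P] − 6)·q₁ = (32.7667 − 6)·26.7667 = 716.454.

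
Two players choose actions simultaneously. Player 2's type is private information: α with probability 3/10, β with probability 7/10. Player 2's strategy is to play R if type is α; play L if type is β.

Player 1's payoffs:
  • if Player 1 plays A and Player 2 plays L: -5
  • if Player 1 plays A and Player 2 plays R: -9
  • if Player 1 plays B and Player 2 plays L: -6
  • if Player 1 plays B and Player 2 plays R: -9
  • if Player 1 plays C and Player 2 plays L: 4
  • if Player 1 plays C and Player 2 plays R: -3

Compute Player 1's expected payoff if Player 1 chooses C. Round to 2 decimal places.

1.90

E[C] = 3/10·(-3) + 7/10·4 = (-9/10) + 14/5 = 19/10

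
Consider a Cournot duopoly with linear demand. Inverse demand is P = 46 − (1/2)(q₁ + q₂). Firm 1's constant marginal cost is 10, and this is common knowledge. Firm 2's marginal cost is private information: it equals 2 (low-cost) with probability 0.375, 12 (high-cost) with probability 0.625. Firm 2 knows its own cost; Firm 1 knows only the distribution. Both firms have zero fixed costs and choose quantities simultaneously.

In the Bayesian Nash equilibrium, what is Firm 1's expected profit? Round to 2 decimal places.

Type-c best response for Firm 2: q₂(c) = (46 − c) − q₁/2.
Firm 1 maximizes expected profit; its first-order condition is 46 − q₁ − (1/2)E[q₂] − 10 = 0.
Substituting E[q₂] and solving: E[c₂] = 8.25, so q₁ = (46 − 2·10 + 8.25)/(3/2) = 22.8333.
E[P] = 46 − (1/2)·(q₁ + E[q₂]) = 21.4167; Firm 1's expected profit = (E[P] − 10)·q₁ = (21.4167 − 10)·22.8333 = 260.681.

260.68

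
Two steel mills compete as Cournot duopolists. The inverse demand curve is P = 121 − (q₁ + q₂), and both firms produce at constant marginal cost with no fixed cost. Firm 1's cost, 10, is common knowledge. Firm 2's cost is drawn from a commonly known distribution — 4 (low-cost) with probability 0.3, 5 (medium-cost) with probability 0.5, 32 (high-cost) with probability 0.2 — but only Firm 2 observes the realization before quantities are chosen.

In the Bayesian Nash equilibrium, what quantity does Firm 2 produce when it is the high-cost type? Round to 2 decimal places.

Type-c best response for Firm 2: q₂(c) = (121 − c)/2 − q₁/2.
Firm 1 maximizes expected profit; its first-order condition is 121 − 2q₁ − E[q₂] − 10 = 0.
Substituting E[q₂] and solving: E[c₂] = 10.1, so q₁ = (121 − 2·10 + 10.1)/3 = 37.0333.
q₂(high-cost) = (121 − 32 − 37.0333)/2 = 25.9833.

25.98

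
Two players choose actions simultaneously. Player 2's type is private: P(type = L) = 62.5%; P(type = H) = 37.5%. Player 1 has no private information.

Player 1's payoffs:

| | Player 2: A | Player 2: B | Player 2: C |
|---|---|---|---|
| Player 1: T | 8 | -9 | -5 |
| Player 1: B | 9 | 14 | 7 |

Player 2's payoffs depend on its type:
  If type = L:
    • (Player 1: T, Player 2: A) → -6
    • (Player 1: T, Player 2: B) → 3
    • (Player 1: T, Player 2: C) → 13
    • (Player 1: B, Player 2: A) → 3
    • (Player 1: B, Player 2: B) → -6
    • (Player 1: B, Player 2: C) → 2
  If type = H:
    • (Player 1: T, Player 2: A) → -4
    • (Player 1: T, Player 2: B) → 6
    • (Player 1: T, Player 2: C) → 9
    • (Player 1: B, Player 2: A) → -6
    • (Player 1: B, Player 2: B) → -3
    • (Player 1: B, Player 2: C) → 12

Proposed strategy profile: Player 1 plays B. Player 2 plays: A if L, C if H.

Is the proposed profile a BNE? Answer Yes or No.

Player 1 plays B: E[B] = 0.625·(9) + 0.375·(7) = 8.25; E[T] = 3.125. Best-responding. ✓
Player 2 (type L), facing B: A gives 3, B gives -6, C gives 2. Proposed A is best. ✓
Player 2 (type H), facing B: A gives -6, B gives -3, C gives 12. Proposed C is best. ✓

Yes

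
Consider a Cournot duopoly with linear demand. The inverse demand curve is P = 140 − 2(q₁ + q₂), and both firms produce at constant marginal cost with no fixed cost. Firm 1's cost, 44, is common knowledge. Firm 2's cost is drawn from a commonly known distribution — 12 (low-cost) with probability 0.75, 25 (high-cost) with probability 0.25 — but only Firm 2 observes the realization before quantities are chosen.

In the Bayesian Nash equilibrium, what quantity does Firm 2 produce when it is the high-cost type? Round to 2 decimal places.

Firm 2 with cost c maximizes (140 − 2(q₁+q₂) − c)·q₂, giving q₂(c) = (140 − c − 2q₁)/4.
E[c₂] = 0.75·12 + 0.25·25 = 15.25
Firm 1's FOC against E[q₂] yields q₁ = (140 − 2·44 + E[c₂])/6 = (140 − 88 + 15.25)/6 = 11.2083.
q₂(high-cost) = (140 − 25 − 2·11.2083)/4 = 23.1458.

23.15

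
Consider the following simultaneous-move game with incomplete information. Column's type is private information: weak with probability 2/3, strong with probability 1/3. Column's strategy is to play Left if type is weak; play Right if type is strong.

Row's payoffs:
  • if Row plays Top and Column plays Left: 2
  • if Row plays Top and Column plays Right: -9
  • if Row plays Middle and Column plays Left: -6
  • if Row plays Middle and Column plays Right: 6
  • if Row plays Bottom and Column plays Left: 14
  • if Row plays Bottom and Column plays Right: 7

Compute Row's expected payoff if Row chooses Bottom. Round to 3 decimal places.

Take the expectation over Column's type, weighting each type's action by its prior probability.
E[Bottom] = 2/3·14 + 1/3·7 = 28/3 + 7/3 = 35/3

11.667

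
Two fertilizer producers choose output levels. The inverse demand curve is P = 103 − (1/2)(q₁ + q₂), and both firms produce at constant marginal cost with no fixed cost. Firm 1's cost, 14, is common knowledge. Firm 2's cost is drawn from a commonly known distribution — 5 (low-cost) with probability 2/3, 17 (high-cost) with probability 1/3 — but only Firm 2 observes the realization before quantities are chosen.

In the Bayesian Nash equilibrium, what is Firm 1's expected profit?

Type-c best response for Firm 2: q₂(c) = (103 − c) − q₁/2.
Firm 1 maximizes expected profit; its first-order condition is 103 − q₁ − (1/2)E[q₂] − 14 = 0.
Substituting E[q₂] and solving: E[c₂] = 9, so q₁ = (103 − 2·14 + 9)/(3/2) = 56.
E[P] = 103 − (1/2)·(q₁ + E[q₂]) = 42; Firm 1's expected profit = (E[P] − 14)·q₁ = (42 − 14)·56 = 1568.

1568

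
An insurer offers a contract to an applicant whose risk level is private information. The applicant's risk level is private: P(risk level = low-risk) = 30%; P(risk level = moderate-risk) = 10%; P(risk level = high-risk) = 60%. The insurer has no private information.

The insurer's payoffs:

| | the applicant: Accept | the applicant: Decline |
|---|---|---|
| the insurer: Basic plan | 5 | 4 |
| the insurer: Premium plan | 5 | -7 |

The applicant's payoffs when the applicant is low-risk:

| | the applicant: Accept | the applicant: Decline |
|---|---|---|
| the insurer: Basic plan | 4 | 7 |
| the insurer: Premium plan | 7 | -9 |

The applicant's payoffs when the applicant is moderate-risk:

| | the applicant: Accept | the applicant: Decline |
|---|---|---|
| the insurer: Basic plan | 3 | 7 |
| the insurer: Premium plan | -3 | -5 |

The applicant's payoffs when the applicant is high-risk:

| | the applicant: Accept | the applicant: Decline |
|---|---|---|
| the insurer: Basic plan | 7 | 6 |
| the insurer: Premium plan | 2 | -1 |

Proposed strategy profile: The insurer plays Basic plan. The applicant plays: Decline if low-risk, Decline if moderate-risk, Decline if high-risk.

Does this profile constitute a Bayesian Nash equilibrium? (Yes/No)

The insurer plays Basic plan: E[Basic plan] = 0.3·(4) + 0.1·(4) + 0.6·(4) = 4; E[Premium plan] = -7. Best-responding. ✓
The applicant (risk level low-risk), facing Basic plan: Accept gives 4, Decline gives 7. Proposed Decline is best. ✓
The applicant (risk level moderate-risk), facing Basic plan: Accept gives 3, Decline gives 7. Proposed Decline is best. ✓
The applicant (risk level high-risk), facing Basic plan: Accept gives 7, Decline gives 6. Proposed Decline is not best — profitable deviation exists. ✗

No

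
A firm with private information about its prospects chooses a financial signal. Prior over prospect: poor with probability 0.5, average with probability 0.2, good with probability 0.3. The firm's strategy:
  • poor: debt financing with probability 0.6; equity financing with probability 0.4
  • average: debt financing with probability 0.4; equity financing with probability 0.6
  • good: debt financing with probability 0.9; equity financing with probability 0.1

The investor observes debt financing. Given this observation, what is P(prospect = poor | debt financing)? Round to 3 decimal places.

0.462

P(debt financing) = 0.5·0.6 + 0.2·0.4 + 0.3·0.9 = 0.65
P(poor | debt financing) = (0.5·0.6) / 0.65 = 0.3 / 0.65 = 0.461538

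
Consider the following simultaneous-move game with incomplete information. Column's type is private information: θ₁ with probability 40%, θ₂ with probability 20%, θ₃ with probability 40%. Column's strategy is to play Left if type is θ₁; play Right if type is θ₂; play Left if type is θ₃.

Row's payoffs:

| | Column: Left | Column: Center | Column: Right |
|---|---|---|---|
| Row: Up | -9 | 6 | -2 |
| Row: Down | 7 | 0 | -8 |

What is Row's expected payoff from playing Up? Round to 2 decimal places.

-7.60

E[Up] = 0.4·(-9) + 0.2·(-2) + 0.4·(-9) = (-3.6) + (-0.4) + (-3.6) = -7.6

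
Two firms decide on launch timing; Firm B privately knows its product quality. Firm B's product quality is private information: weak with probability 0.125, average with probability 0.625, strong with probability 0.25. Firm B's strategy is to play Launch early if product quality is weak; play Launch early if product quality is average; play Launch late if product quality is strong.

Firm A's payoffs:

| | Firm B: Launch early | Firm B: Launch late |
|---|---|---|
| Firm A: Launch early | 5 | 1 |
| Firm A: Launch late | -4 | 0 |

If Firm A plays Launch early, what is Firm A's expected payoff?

E[Launch early] = 0.125·5 + 0.625·5 + 0.25·1 = 0.625 + 3.125 + 0.25 = 4

4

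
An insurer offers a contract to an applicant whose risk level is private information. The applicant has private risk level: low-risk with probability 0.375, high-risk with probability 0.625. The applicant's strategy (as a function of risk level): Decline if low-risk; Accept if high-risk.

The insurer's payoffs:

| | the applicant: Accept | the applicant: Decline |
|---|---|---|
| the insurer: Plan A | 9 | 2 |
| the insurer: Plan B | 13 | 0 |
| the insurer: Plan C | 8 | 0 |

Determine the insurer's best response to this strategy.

Plan B

E[Plan A] = 0.375·(2) + 0.625·(9) = 6.375
E[Plan B] = 0.375·(0) + 0.625·(13) = 8.125
E[Plan C] = 0.375·(0) + 0.625·(8) = 5
Best response: Plan B (8.125 is the largest).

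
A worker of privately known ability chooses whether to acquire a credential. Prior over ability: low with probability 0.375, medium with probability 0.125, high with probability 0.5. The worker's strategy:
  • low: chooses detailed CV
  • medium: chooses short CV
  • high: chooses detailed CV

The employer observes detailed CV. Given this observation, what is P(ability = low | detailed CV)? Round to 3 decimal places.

P(detailed CV) = 0.375·1 + 0.125·0 + 0.5·1 = 0.875
P(low | detailed CV) = (0.375·1) / 0.875 = 0.375 / 0.875 = 0.428571

0.429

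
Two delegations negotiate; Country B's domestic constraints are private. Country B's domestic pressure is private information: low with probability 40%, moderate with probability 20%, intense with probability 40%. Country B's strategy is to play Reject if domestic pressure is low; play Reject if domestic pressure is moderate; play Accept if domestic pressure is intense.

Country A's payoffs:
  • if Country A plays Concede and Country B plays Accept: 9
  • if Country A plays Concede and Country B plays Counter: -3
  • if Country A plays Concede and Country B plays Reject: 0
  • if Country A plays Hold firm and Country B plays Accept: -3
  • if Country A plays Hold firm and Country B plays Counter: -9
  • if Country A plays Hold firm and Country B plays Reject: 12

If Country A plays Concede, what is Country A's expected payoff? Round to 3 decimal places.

E[Concede] = 0.4·0 + 0.2·0 + 0.4·9 = 0 + 0 + 3.6 = 3.6

3.600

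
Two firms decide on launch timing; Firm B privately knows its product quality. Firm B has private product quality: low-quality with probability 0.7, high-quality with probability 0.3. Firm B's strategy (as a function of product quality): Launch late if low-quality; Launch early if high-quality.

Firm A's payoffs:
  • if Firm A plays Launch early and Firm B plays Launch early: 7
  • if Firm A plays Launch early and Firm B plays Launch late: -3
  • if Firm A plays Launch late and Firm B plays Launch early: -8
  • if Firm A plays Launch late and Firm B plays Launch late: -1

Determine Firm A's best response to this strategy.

Launch early

E[Launch early] = 0.7·(-3) + 0.3·(7) = 0
E[Launch late] = 0.7·(-1) + 0.3·(-8) = -3.1
Best response: Launch early (0 is the largest).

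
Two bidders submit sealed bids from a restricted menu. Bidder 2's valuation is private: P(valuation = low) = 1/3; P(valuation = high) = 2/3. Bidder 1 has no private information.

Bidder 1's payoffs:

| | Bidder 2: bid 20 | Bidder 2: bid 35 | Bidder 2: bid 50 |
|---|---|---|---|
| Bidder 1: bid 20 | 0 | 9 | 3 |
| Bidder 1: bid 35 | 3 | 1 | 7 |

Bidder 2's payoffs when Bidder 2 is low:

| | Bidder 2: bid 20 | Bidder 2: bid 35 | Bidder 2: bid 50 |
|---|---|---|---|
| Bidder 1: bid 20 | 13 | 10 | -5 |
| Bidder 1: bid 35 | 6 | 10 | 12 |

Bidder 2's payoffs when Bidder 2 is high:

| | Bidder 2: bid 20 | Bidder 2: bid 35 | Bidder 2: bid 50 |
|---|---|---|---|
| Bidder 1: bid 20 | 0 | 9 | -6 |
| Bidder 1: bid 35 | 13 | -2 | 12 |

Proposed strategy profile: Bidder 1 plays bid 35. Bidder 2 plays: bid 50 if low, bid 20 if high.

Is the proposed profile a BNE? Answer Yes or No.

Yes

Bidder 1 plays bid 35: E[bid 35] = 1/3·(7) + 2/3·(3) = 13/3; E[bid 20] = 1. Best-responding. ✓
Bidder 2 (valuation low), facing bid 35: bid 20 gives 6, bid 35 gives 10, bid 50 gives 12. Proposed bid 50 is best. ✓
Bidder 2 (valuation high), facing bid 35: bid 20 gives 13, bid 35 gives -2, bid 50 gives 12. Proposed bid 20 is best. ✓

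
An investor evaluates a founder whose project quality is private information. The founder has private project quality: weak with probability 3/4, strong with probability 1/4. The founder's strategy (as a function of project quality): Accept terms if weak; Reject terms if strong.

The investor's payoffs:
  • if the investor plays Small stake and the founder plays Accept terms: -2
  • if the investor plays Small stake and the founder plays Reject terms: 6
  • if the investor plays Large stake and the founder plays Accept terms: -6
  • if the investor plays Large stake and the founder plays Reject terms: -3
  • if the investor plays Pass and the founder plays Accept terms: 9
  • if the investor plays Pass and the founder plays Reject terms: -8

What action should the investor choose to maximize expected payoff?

E[Small stake] = 3/4·(-2) + 1/4·(6) = 0
E[Large stake] = 3/4·(-6) + 1/4·(-3) = -21/4
E[Pass] = 3/4·(9) + 1/4·(-8) = 19/4
Best response: Pass (19/4 is the largest).

Pass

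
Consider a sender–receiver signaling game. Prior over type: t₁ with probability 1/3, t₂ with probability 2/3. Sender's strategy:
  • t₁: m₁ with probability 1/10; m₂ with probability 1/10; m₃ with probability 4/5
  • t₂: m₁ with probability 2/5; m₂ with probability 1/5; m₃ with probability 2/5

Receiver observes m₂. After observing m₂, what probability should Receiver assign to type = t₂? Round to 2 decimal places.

Apply Bayes' rule using the sender's strategy as the likelihood.
P(m₂) = (1/3)·(1/10) + (2/3)·(1/5) = 1/6
P(t₂ | m₂) = ((2/3)·(1/5)) / (1/6) = (2/15) / (1/6) = 4/5

0.80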